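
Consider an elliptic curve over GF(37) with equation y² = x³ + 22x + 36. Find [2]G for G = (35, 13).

(16, 9)

tangent at (35, 13): λ = (3·35² + 22)/(2·13) ≡ 34/26. 26⁻¹ ≡ 10 (mod 37), so λ ≡ 34·10 ≡ 7.
  x = λ² - 35 - 35 = 49 - 70 ≡ 16; y = λ·(35 - 16) - 13 ≡ 9. → (16, 9)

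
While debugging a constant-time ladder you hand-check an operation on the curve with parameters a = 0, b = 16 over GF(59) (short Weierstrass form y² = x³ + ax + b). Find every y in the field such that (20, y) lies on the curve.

13, 46

x³ + 0x + 16 = 8016 ≡ 51 (mod 59).
Square roots of 51 mod 59: 13 and 46 (since 13² = 169 ≡ 51).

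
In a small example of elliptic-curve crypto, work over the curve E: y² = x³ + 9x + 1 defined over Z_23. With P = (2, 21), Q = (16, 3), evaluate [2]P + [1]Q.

(7, 19)

First 2P:
Repeated addition: build up to 2P.
2P: tangent at (2, 21): λ = (3·2² + 9)/(2·21) ≡ 21/19. 19⁻¹ ≡ 17 (mod 23), so λ ≡ 21·17 ≡ 12.
  x = λ² - 2 - 2 = 144 - 4 ≡ 2; y = λ·(2 - 2) - 21 ≡ 2. → (2, 2)
2P = (2, 2).
Finally 2P + Q:
(2, 2) + (16, 3). λ = (3 - 2)/(16 - 2) ≡ 1/14 mod 23. 14⁻¹ ≡ 5 (mod 23), so λ ≡ 5.
  x = λ² - 2 - 16 = 25 - 18 ≡ 7; y = λ·(2 - 7) - 2 ≡ 19. → (7, 19)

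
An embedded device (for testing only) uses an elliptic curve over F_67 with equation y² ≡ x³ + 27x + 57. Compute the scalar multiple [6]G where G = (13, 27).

Double-and-add on 6 = (110)₂. Start with G = (13, 27) for the leading 1-bit.
double: tangent at (13, 27): λ = (3·13² + 27)/(2·27) ≡ 65/54. 54⁻¹ ≡ 36 (mod 67) since 54·36 = 1944 ≡ 1, so λ ≡ 65·36 ≡ 62.
  x = λ² - 13 - 13 = 3844 - 26 ≡ 66; y = λ·(13 - 66) - 27 ≡ 37. → (66, 37)
add G: (66, 37) + (13, 27). λ = (27 - 37)/(13 - 66) ≡ 57/14 mod 67. 14⁻¹ ≡ 24 (mod 67) since 14·24 = 336 ≡ 1, so λ ≡ 28.
  x = λ² - 66 - 13 = 784 - 79 ≡ 35; y = λ·(66 - 35) - 37 ≡ 27. → (35, 27)
double: tangent at (35, 27): λ = (3·35² + 27)/(2·27) ≡ 17/54. 54⁻¹ ≡ 36 (mod 67), so λ ≡ 17·36 ≡ 9.
  x = λ² - 35 - 35 = 81 - 70 ≡ 11; y = λ·(35 - 11) - 27 ≡ 55. → (11, 55)

(11, 55)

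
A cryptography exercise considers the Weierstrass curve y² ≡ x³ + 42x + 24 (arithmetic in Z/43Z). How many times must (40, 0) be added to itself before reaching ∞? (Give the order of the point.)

2P: (40, 0) + (40, 0): same x and y₁ ≡ -y₂, so the sum is ∞.
2P = ∞, so the order is 2.

2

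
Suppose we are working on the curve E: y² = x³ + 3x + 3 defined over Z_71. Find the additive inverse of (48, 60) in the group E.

-(48, 60) = (48, -60 mod 71) = (48, 11).

(48, 11)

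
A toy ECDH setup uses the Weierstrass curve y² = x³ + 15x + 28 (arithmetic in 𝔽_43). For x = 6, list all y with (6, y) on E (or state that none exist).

x³ + 15x + 28 = 334 ≡ 33 (mod 43).
33 is a non-residue mod 43; no y exists.

none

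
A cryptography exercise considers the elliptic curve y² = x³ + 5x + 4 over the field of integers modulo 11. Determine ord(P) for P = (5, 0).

2

2P: (5, 0) + (5, 0): same x and y₁ ≡ -y₂, so the sum is O.
2P = O, so the order is 2.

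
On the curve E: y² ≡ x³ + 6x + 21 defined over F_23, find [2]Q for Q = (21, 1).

tangent at (21, 1): λ = (3·21² + 6)/(2·1) ≡ 18/2. 2⁻¹ ≡ 12 (mod 23), so λ ≡ 18·12 ≡ 9.
  x = λ² - 21 - 21 = 81 - 42 ≡ 16; y = λ·(21 - 16) - 1 ≡ 21. → (16, 21)

(16, 21)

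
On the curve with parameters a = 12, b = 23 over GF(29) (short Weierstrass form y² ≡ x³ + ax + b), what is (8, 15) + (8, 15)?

tangent at (8, 15): λ = (3·8² + 12)/(2·15) ≡ 1/1. 1⁻¹ ≡ 1 (mod 29), so λ ≡ 1·1 ≡ 1.
  x = λ² - 8 - 8 = 1 - 16 ≡ 14; y = λ·(8 - 14) - 15 ≡ 8. → (14, 8)

(14, 8)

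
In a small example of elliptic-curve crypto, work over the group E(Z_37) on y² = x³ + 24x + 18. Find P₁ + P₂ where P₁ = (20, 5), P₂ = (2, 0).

(4, 20)

(20, 5) + (2, 0). λ = (0 - 5)/(2 - 20) ≡ 32/19 mod 37. 19⁻¹ ≡ 2 (mod 37) since 19·2 = 38 ≡ 1, so λ ≡ 27.
  x = λ² - 20 - 2 = 729 - 22 ≡ 4; y = λ·(20 - 4) - 5 ≡ 20. → (4, 20)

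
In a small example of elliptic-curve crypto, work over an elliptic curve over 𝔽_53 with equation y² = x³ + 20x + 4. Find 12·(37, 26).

(4, 28)

Write Q = (37, 26).
Repeated addition: build up to 12Q.
2Q: tangent at (37, 26): λ = (3·37² + 20)/(2·26) ≡ 46/52. 52⁻¹ ≡ 52 (mod 53), so λ ≡ 46·52 ≡ 7.
  x = λ² - 37 - 37 = 49 - 74 ≡ 28; y = λ·(37 - 28) - 26 ≡ 37. → (28, 37)
3Q: (28, 37) + (37, 26). λ = (26 - 37)/(37 - 28) ≡ 42/9 mod 53. 9⁻¹ ≡ 6 (mod 53), so λ ≡ 40.
  x = λ² - 28 - 37 = 1600 - 65 ≡ 51; y = λ·(28 - 51) - 37 ≡ 50. → (51, 50)
4Q: (51, 50) + (37, 26). λ = (26 - 50)/(37 - 51) ≡ 29/39 mod 53. 39⁻¹ ≡ 34 (mod 53), so λ ≡ 32.
  x = λ² - 51 - 37 = 1024 - 88 ≡ 35; y = λ·(51 - 35) - 50 ≡ 38. → (35, 38)
5Q: (35, 38) + (37, 26). λ = (26 - 38)/(37 - 35) ≡ 41/2 mod 53. 2⁻¹ ≡ 27 (mod 53), so λ ≡ 47.
  x = λ² - 35 - 37 = 2209 - 72 ≡ 17; y = λ·(35 - 17) - 38 ≡ 13. → (17, 13)
6Q: (17, 13) + (37, 26). λ = (26 - 13)/(37 - 17) ≡ 13/20 mod 53. 20⁻¹ ≡ 8 (mod 53), so λ ≡ 51.
  x = λ² - 17 - 37 = 2601 - 54 ≡ 3; y = λ·(17 - 3) - 13 ≡ 12. → (3, 12)
7Q: (3, 12) + (37, 26). λ = (26 - 12)/(37 - 3) ≡ 14/34 mod 53. 34⁻¹ ≡ 39 (mod 53), so λ ≡ 16.
  x = λ² - 3 - 37 = 256 - 40 ≡ 4; y = λ·(3 - 4) - 12 ≡ 25. → (4, 25)
8Q: (4, 25) + (37, 26). λ = (26 - 25)/(37 - 4) ≡ 1/33 mod 53. 33⁻¹ ≡ 45 (mod 53), so λ ≡ 45.
  x = λ² - 4 - 37 = 2025 - 41 ≡ 23; y = λ·(4 - 23) - 25 ≡ 21. → (23, 21)
9Q: (23, 21) + (37, 26). λ = (26 - 21)/(37 - 23) ≡ 5/14 mod 53. 14⁻¹ ≡ 19 (mod 53) since 14·19 = 266 ≡ 1, so λ ≡ 42.
  x = λ² - 23 - 37 = 1764 - 60 ≡ 8; y = λ·(23 - 8) - 21 ≡ 26. → (8, 26)
10Q: (8, 26) + (37, 26). λ = (26 - 26)/(37 - 8) ≡ 0/29 mod 53. 29⁻¹ ≡ 11 (mod 53) since 29·11 = 319 ≡ 1, so λ ≡ 0.
  x = λ² - 8 - 37 = 0 - 45 ≡ 8; y = λ·(8 - 8) - 26 ≡ 27. → (8, 27)
11Q: (8, 27) + (37, 26). λ = (26 - 27)/(37 - 8) ≡ 52/29 mod 53. 29⁻¹ ≡ 11 (mod 53), so λ ≡ 42.
  x = λ² - 8 - 37 = 1764 - 45 ≡ 23; y = λ·(8 - 23) - 27 ≡ 32. → (23, 32)
12Q: (23, 32) + (37, 26). λ = (26 - 32)/(37 - 23) ≡ 47/14 mod 53. 14⁻¹ ≡ 19 (mod 53), so λ ≡ 45.
  x = λ² - 23 - 37 = 2025 - 60 ≡ 4; y = λ·(23 - 4) - 32 ≡ 28. → (4, 28)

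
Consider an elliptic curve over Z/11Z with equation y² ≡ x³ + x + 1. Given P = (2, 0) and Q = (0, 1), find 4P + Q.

First 4P:
Repeated addition: build up to 4P.
2P: (2, 0) + (2, 0): same x and y₁ ≡ -y₂, so the sum is 𝒪.
3P: 𝒪 + (2, 0) = (2, 0) (identity).
4P: (2, 0) + (2, 0): same x and y₁ ≡ -y₂, so the sum is 𝒪.
4P = 𝒪.
Finally 4P + Q:
𝒪 + (0, 1) = (0, 1) (identity).

(0, 1)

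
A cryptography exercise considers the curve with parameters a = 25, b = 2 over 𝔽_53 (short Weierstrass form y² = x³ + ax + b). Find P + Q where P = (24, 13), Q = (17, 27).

(16, 24)

(24, 13) + (17, 27). λ = (27 - 13)/(17 - 24) ≡ 14/46 mod 53. 46⁻¹ ≡ 15 (mod 53) since 46·15 = 690 ≡ 1, so λ ≡ 51.
  x = λ² - 24 - 17 = 2601 - 41 ≡ 16; y = λ·(24 - 16) - 13 ≡ 24. → (16, 24)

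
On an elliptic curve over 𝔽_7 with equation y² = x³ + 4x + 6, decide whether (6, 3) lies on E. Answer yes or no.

y² = 3² ≡ 2; x³ + 4x + 6 = 246 ≡ 1 (mod 7). 2 ≠ 1.

no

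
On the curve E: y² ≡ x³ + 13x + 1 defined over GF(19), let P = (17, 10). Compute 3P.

(7, 13)

Repeated addition: build up to 3P.
2P: tangent at (17, 10): λ = (3·17² + 13)/(2·10) ≡ 6/1. 1⁻¹ ≡ 1 (mod 19) since 1·1 = 1 ≡ 1, so λ ≡ 6·1 ≡ 6.
  x = λ² - 17 - 17 = 36 - 34 ≡ 2; y = λ·(17 - 2) - 10 ≡ 4. → (2, 4)
3P: (2, 4) + (17, 10). λ = (10 - 4)/(17 - 2) ≡ 6/15 mod 19. 15⁻¹ ≡ 14 (mod 19), so λ ≡ 8.
  x = λ² - 2 - 17 = 64 - 19 ≡ 7; y = λ·(2 - 7) - 4 ≡ 13. → (7, 13)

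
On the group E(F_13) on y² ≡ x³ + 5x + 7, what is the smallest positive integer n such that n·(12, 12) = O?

8

2P: tangent at (12, 12): λ = (3·12² + 5)/(2·12) ≡ 8/11. 11⁻¹ ≡ 6 (mod 13) since 11·6 = 66 ≡ 1, so λ ≡ 8·6 ≡ 9.
  x = λ² - 12 - 12 = 81 - 24 ≡ 5; y = λ·(12 - 5) - 12 ≡ 12. → (5, 12)
3P: (5, 12) + (12, 12). λ = (12 - 12)/(12 - 5) ≡ 0/7 mod 13. 7⁻¹ ≡ 2 (mod 13), so λ ≡ 0.
  x = λ² - 5 - 12 = 0 - 17 ≡ 9; y = λ·(5 - 9) - 12 ≡ 1. → (9, 1)
4P: (9, 1) + (12, 12). λ = (12 - 1)/(12 - 9) ≡ 11/3 mod 13. 3⁻¹ ≡ 9 (mod 13) since 3·9 = 27 ≡ 1, so λ ≡ 8.
  x = λ² - 9 - 12 = 64 - 21 ≡ 4; y = λ·(9 - 4) - 1 ≡ 0. → (4, 0)
5P: (4, 0) + (12, 12). λ = (12 - 0)/(12 - 4) ≡ 12/8 mod 13. 8⁻¹ ≡ 5 (mod 13) since 8·5 = 40 ≡ 1, so λ ≡ 8.
  x = λ² - 4 - 12 = 64 - 16 ≡ 9; y = λ·(4 - 9) - 0 ≡ 12. → (9, 12)
6P: (9, 12) + (12, 12). λ = (12 - 12)/(12 - 9) ≡ 0/3 mod 13. 3⁻¹ ≡ 9 (mod 13), so λ ≡ 0.
  x = λ² - 9 - 12 = 0 - 21 ≡ 5; y = λ·(9 - 5) - 12 ≡ 1. → (5, 1)
7P: (5, 1) + (12, 12). λ = (12 - 1)/(12 - 5) ≡ 11/7 mod 13. 7⁻¹ ≡ 2 (mod 13) since 7·2 = 14 ≡ 1, so λ ≡ 9.
  x = λ² - 5 - 12 = 81 - 17 ≡ 12; y = λ·(5 - 12) - 1 ≡ 1. → (12, 1)
8P: (12, 1) + (12, 12): same x and y₁ ≡ -y₂, so the sum is O.
8P = O, so the order is 8.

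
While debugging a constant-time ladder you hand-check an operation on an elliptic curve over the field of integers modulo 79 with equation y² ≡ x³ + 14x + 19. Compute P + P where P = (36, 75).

tangent at (36, 75): λ = (3·36² + 14)/(2·75) ≡ 31/71. 71⁻¹ ≡ 69 (mod 79) since 71·69 = 4899 ≡ 1, so λ ≡ 31·69 ≡ 6.
  x = λ² - 36 - 36 = 36 - 72 ≡ 43; y = λ·(36 - 43) - 75 ≡ 41. → (43, 41)

(43, 41)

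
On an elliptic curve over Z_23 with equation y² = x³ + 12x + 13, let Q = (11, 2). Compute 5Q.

Double-and-add on 5 = (101)₂. Start with Q = (11, 2) for the leading 1-bit.
double: tangent at (11, 2): λ = (3·11² + 12)/(2·2) ≡ 7/4. 4⁻¹ ≡ 6 (mod 23) since 4·6 = 24 ≡ 1, so λ ≡ 7·6 ≡ 19.
  x = λ² - 11 - 11 = 361 - 22 ≡ 17; y = λ·(11 - 17) - 2 ≡ 22. → (17, 22)
double: tangent at (17, 22): λ = (3·17² + 12)/(2·22) ≡ 5/21. 21⁻¹ ≡ 11 (mod 23), so λ ≡ 5·11 ≡ 9.
  x = λ² - 17 - 17 = 81 - 34 ≡ 1; y = λ·(17 - 1) - 22 ≡ 7. → (1, 7)
add Q: (1, 7) + (11, 2). λ = (2 - 7)/(11 - 1) ≡ 18/10 mod 23. 10⁻¹ ≡ 7 (mod 23), so λ ≡ 11.
  x = λ² - 1 - 11 = 121 - 12 ≡ 17; y = λ·(1 - 17) - 7 ≡ 1. → (17, 1)

(17, 1)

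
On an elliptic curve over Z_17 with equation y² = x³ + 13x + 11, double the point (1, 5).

tangent at (1, 5): λ = (3·1² + 13)/(2·5) ≡ 16/10. 10⁻¹ ≡ 12 (mod 17), so λ ≡ 16·12 ≡ 5.
  x = λ² - 1 - 1 = 25 - 2 ≡ 6; y = λ·(1 - 6) - 5 ≡ 4. → (6, 4)

(6, 4)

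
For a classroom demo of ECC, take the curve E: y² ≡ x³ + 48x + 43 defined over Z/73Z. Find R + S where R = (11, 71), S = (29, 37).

(11, 71) + (29, 37). λ = (37 - 71)/(29 - 11) ≡ 39/18 mod 73. 18⁻¹ ≡ 69 (mod 73) since 18·69 = 1242 ≡ 1, so λ ≡ 63.
  x = λ² - 11 - 29 = 3969 - 40 ≡ 60; y = λ·(11 - 60) - 71 ≡ 54. → (60, 54)

(60, 54)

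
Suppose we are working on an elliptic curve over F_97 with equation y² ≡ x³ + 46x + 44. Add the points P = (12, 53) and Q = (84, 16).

(96, 71)

(12, 53) + (84, 16). λ = (16 - 53)/(84 - 12) ≡ 60/72 mod 97. 72⁻¹ ≡ 31 (mod 97), so λ ≡ 17.
  x = λ² - 12 - 84 = 289 - 96 ≡ 96; y = λ·(12 - 96) - 53 ≡ 71. → (96, 71)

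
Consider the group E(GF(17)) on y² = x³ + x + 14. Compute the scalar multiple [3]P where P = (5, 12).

(11, 9)

Repeated addition: build up to 3P.
2P: tangent at (5, 12): λ = (3·5² + 1)/(2·12) ≡ 8/7. 7⁻¹ ≡ 5 (mod 17) since 7·5 = 35 ≡ 1, so λ ≡ 8·5 ≡ 6.
  x = λ² - 5 - 5 = 36 - 10 ≡ 9; y = λ·(5 - 9) - 12 ≡ 15. → (9, 15)
3P: (9, 15) + (5, 12). λ = (12 - 15)/(5 - 9) ≡ 14/13 mod 17. 13⁻¹ ≡ 4 (mod 17) since 13·4 = 52 ≡ 1, so λ ≡ 5.
  x = λ² - 9 - 5 = 25 - 14 ≡ 11; y = λ·(9 - 11) - 15 ≡ 9. → (11, 9)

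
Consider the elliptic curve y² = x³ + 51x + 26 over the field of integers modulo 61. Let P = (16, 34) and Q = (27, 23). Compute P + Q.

(19, 30)

(16, 34) + (27, 23). λ = (23 - 34)/(27 - 16) ≡ 50/11 mod 61. 11⁻¹ ≡ 50 (mod 61), so λ ≡ 60.
  x = λ² - 16 - 27 = 3600 - 43 ≡ 19; y = λ·(16 - 19) - 34 ≡ 30. → (19, 30)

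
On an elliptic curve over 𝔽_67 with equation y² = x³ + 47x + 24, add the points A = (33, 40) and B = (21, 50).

(23, 41)

(33, 40) + (21, 50). λ = (50 - 40)/(21 - 33) ≡ 10/55 mod 67. 55⁻¹ ≡ 39 (mod 67), so λ ≡ 55.
  x = λ² - 33 - 21 = 3025 - 54 ≡ 23; y = λ·(33 - 23) - 40 ≡ 41. → (23, 41)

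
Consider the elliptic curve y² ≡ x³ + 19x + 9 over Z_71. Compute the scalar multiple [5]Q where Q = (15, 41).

Repeated addition: build up to 5Q.
2Q: tangent at (15, 41): λ = (3·15² + 19)/(2·41) ≡ 55/11. 11⁻¹ ≡ 13 (mod 71) since 11·13 = 143 ≡ 1, so λ ≡ 55·13 ≡ 5.
  x = λ² - 15 - 15 = 25 - 30 ≡ 66; y = λ·(15 - 66) - 41 ≡ 59. → (66, 59)
3Q: (66, 59) + (15, 41). λ = (41 - 59)/(15 - 66) ≡ 53/20 mod 71. 20⁻¹ ≡ 32 (mod 71) since 20·32 = 640 ≡ 1, so λ ≡ 63.
  x = λ² - 66 - 15 = 3969 - 81 ≡ 54; y = λ·(66 - 54) - 59 ≡ 58. → (54, 58)
4Q: (54, 58) + (15, 41). λ = (41 - 58)/(15 - 54) ≡ 54/32 mod 71. 32⁻¹ ≡ 20 (mod 71) since 32·20 = 640 ≡ 1, so λ ≡ 15.
  x = λ² - 54 - 15 = 225 - 69 ≡ 14; y = λ·(54 - 14) - 58 ≡ 45. → (14, 45)
5Q: (14, 45) + (15, 41). λ = (41 - 45)/(15 - 14) ≡ 67/1 mod 71. 1⁻¹ ≡ 1 (mod 71), so λ ≡ 67.
  x = λ² - 14 - 15 = 4489 - 29 ≡ 58; y = λ·(14 - 58) - 45 ≡ 60. → (58, 60)

(58, 60)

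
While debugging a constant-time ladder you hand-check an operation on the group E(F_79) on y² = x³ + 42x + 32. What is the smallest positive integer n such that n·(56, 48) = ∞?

2P: tangent at (56, 48): λ = (3·56² + 42)/(2·48) ≡ 49/17. 17⁻¹ ≡ 14 (mod 79), so λ ≡ 49·14 ≡ 54.
  x = λ² - 56 - 56 = 2916 - 112 ≡ 39; y = λ·(56 - 39) - 48 ≡ 1. → (39, 1)
3P: (39, 1) + (56, 48). λ = (48 - 1)/(56 - 39) ≡ 47/17 mod 79. 17⁻¹ ≡ 14 (mod 79), so λ ≡ 26.
  x = λ² - 39 - 56 = 676 - 95 ≡ 28; y = λ·(39 - 28) - 1 ≡ 48. → (28, 48)
4P: (28, 48) + (56, 48). λ = (48 - 48)/(56 - 28) ≡ 0/28 mod 79. 28⁻¹ ≡ 48 (mod 79) since 28·48 = 1344 ≡ 1, so λ ≡ 0.
  x = λ² - 28 - 56 = 0 - 84 ≡ 74; y = λ·(28 - 74) - 48 ≡ 31. → (74, 31)
5P: (74, 31) + (56, 48). λ = (48 - 31)/(56 - 74) ≡ 17/61 mod 79. 61⁻¹ ≡ 57 (mod 79) since 61·57 = 3477 ≡ 1, so λ ≡ 21.
  x = λ² - 74 - 56 = 441 - 130 ≡ 74; y = λ·(74 - 74) - 31 ≡ 48. → (74, 48)
6P: (74, 48) + (56, 48). λ = (48 - 48)/(56 - 74) ≡ 0/61 mod 79. 61⁻¹ ≡ 57 (mod 79), so λ ≡ 0.
  x = λ² - 74 - 56 = 0 - 130 ≡ 28; y = λ·(74 - 28) - 48 ≡ 31. → (28, 31)
7P: (28, 31) + (56, 48). λ = (48 - 31)/(56 - 28) ≡ 17/28 mod 79. 28⁻¹ ≡ 48 (mod 79), so λ ≡ 26.
  x = λ² - 28 - 56 = 676 - 84 ≡ 39; y = λ·(28 - 39) - 31 ≡ 78. → (39, 78)
8P: (39, 78) + (56, 48). λ = (48 - 78)/(56 - 39) ≡ 49/17 mod 79. 17⁻¹ ≡ 14 (mod 79) since 17·14 = 238 ≡ 1, so λ ≡ 54.
  x = λ² - 39 - 56 = 2916 - 95 ≡ 56; y = λ·(39 - 56) - 78 ≡ 31. → (56, 31)
9P: (56, 31) + (56, 48): same x and y₁ ≡ -y₂, so the sum is ∞.
9P = ∞, so the order is 9.

9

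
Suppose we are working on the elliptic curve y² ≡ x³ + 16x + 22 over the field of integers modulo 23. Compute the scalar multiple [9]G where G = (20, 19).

Double-and-add on 9 = (1001)₂. Start with G = (20, 19) for the leading 1-bit.
double: tangent at (20, 19): λ = (3·20² + 16)/(2·19) ≡ 20/15. 15⁻¹ ≡ 20 (mod 23) since 15·20 = 300 ≡ 1, so λ ≡ 20·20 ≡ 9.
  x = λ² - 20 - 20 = 81 - 40 ≡ 18; y = λ·(20 - 18) - 19 ≡ 22. → (18, 22)
double: tangent at (18, 22): λ = (3·18² + 16)/(2·22) ≡ 22/21. 21⁻¹ ≡ 11 (mod 23), so λ ≡ 22·11 ≡ 12.
  x = λ² - 18 - 18 = 144 - 36 ≡ 16; y = λ·(18 - 16) - 22 ≡ 2. → (16, 2)
double: tangent at (16, 2): λ = (3·16² + 16)/(2·2) ≡ 2/4. 4⁻¹ ≡ 6 (mod 23), so λ ≡ 2·6 ≡ 12.
  x = λ² - 16 - 16 = 144 - 32 ≡ 20; y = λ·(16 - 20) - 2 ≡ 19. → (20, 19)
add G: tangent at (20, 19): λ = (3·20² + 16)/(2·19) ≡ 20/15. 15⁻¹ ≡ 20 (mod 23), so λ ≡ 20·20 ≡ 9.
  x = λ² - 20 - 20 = 81 - 40 ≡ 18; y = λ·(20 - 18) - 19 ≡ 22. → (18, 22)

(18, 22)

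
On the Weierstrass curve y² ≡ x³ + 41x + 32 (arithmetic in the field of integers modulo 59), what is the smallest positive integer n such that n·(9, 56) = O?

7

2P: tangent at (9, 56): λ = (3·9² + 41)/(2·56) ≡ 48/53. 53⁻¹ ≡ 49 (mod 59), so λ ≡ 48·49 ≡ 51.
  x = λ² - 9 - 9 = 2601 - 18 ≡ 46; y = λ·(9 - 46) - 56 ≡ 4. → (46, 4)
3P: (46, 4) + (9, 56). λ = (56 - 4)/(9 - 46) ≡ 52/22 mod 59. 22⁻¹ ≡ 51 (mod 59), so λ ≡ 56.
  x = λ² - 46 - 9 = 3136 - 55 ≡ 13; y = λ·(46 - 13) - 4 ≡ 15. → (13, 15)
4P: (13, 15) + (9, 56). λ = (56 - 15)/(9 - 13) ≡ 41/55 mod 59. 55⁻¹ ≡ 44 (mod 59) since 55·44 = 2420 ≡ 1, so λ ≡ 34.
  x = λ² - 13 - 9 = 1156 - 22 ≡ 13; y = λ·(13 - 13) - 15 ≡ 44. → (13, 44)
5P: (13, 44) + (9, 56). λ = (56 - 44)/(9 - 13) ≡ 12/55 mod 59. 55⁻¹ ≡ 44 (mod 59), so λ ≡ 56.
  x = λ² - 13 - 9 = 3136 - 22 ≡ 46; y = λ·(13 - 46) - 44 ≡ 55. → (46, 55)
6P: (46, 55) + (9, 56). λ = (56 - 55)/(9 - 46) ≡ 1/22 mod 59. 22⁻¹ ≡ 51 (mod 59) since 22·51 = 1122 ≡ 1, so λ ≡ 51.
  x = λ² - 46 - 9 = 2601 - 55 ≡ 9; y = λ·(46 - 9) - 55 ≡ 3. → (9, 3)
7P: (9, 3) + (9, 56): same x and y₁ ≡ -y₂, so the sum is O.
7P = O, so the order is 7.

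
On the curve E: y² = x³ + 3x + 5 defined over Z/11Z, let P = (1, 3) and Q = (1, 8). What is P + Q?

O

The two points share x = 1 and their y-coordinates satisfy 3 + 8 ≡ 0 (mod 11), so they are inverses. Their sum is O.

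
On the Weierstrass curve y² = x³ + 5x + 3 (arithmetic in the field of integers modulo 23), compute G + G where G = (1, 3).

(10, 8)

tangent at (1, 3): λ = (3·1² + 5)/(2·3) ≡ 8/6. 6⁻¹ ≡ 4 (mod 23) since 6·4 = 24 ≡ 1, so λ ≡ 8·4 ≡ 9.
  x = λ² - 1 - 1 = 81 - 2 ≡ 10; y = λ·(1 - 10) - 3 ≡ 8. → (10, 8)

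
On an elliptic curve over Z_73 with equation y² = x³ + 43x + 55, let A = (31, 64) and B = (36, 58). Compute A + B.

(31, 64) + (36, 58). λ = (58 - 64)/(36 - 31) ≡ 67/5 mod 73. 5⁻¹ ≡ 44 (mod 73), so λ ≡ 28.
  x = λ² - 31 - 36 = 784 - 67 ≡ 60; y = λ·(31 - 60) - 64 ≡ 0. → (60, 0)

(60, 0)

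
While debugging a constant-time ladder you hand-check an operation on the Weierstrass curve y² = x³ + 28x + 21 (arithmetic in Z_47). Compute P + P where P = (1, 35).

(35, 5)

tangent at (1, 35): λ = (3·1² + 28)/(2·35) ≡ 31/23. 23⁻¹ ≡ 45 (mod 47) since 23·45 = 1035 ≡ 1, so λ ≡ 31·45 ≡ 32.
  x = λ² - 1 - 1 = 1024 - 2 ≡ 35; y = λ·(1 - 35) - 35 ≡ 5. → (35, 5)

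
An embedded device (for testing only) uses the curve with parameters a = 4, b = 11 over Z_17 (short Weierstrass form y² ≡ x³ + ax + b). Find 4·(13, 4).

Write G = (13, 4).
Double-and-add on 4 = (100)₂. Start with G = (13, 4) for the leading 1-bit.
double: tangent at (13, 4): λ = (3·13² + 4)/(2·4) ≡ 1/8. 8⁻¹ ≡ 15 (mod 17), so λ ≡ 1·15 ≡ 15.
  x = λ² - 13 - 13 = 225 - 26 ≡ 12; y = λ·(13 - 12) - 4 ≡ 11. → (12, 11)
double: tangent at (12, 11): λ = (3·12² + 4)/(2·11) ≡ 11/5. 5⁻¹ ≡ 7 (mod 17), so λ ≡ 11·7 ≡ 9.
  x = λ² - 12 - 12 = 81 - 24 ≡ 6; y = λ·(12 - 6) - 11 ≡ 9. → (6, 9)

(6, 9)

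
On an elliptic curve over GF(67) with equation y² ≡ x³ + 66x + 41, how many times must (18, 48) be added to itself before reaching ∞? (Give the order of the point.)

4

2P: tangent at (18, 48): λ = (3·18² + 66)/(2·48) ≡ 33/29. 29⁻¹ ≡ 37 (mod 67) since 29·37 = 1073 ≡ 1, so λ ≡ 33·37 ≡ 15.
  x = λ² - 18 - 18 = 225 - 36 ≡ 55; y = λ·(18 - 55) - 48 ≡ 0. → (55, 0)
3P: (55, 0) + (18, 48). λ = (48 - 0)/(18 - 55) ≡ 48/30 mod 67. 30⁻¹ ≡ 38 (mod 67), so λ ≡ 15.
  x = λ² - 55 - 18 = 225 - 73 ≡ 18; y = λ·(55 - 18) - 0 ≡ 19. → (18, 19)
4P: (18, 19) + (18, 48): same x and y₁ ≡ -y₂, so the sum is ∞.
4P = ∞, so the order is 4.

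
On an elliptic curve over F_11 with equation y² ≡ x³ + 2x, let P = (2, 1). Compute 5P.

Repeated addition: build up to 5P.
2P: tangent at (2, 1): λ = (3·2² + 2)/(2·1) ≡ 3/2. 2⁻¹ ≡ 6 (mod 11) since 2·6 = 12 ≡ 1, so λ ≡ 3·6 ≡ 7.
  x = λ² - 2 - 2 = 49 - 4 ≡ 1; y = λ·(2 - 1) - 1 ≡ 6. → (1, 6)
3P: (1, 6) + (2, 1). λ = (1 - 6)/(2 - 1) ≡ 6/1 mod 11. 1⁻¹ ≡ 1 (mod 11), so λ ≡ 6.
  x = λ² - 1 - 2 = 36 - 3 ≡ 0; y = λ·(1 - 0) - 6 ≡ 0. → (0, 0)
4P: (0, 0) + (2, 1). λ = (1 - 0)/(2 - 0) ≡ 1/2 mod 11. 2⁻¹ ≡ 6 (mod 11) since 2·6 = 12 ≡ 1, so λ ≡ 6.
  x = λ² - 0 - 2 = 36 - 2 ≡ 1; y = λ·(0 - 1) - 0 ≡ 5. → (1, 5)
5P: (1, 5) + (2, 1). λ = (1 - 5)/(2 - 1) ≡ 7/1 mod 11. 1⁻¹ ≡ 1 (mod 11) since 1·1 = 1 ≡ 1, so λ ≡ 7.
  x = λ² - 1 - 2 = 49 - 3 ≡ 2; y = λ·(1 - 2) - 5 ≡ 10. → (2, 10)

(2, 10)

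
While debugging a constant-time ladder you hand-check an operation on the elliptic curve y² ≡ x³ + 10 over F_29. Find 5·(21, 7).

Write G = (21, 7).
Double-and-add on 5 = (101)₂. Start with G = (21, 7) for the leading 1-bit.
double: tangent at (21, 7): λ = (3·21² + 0)/(2·7) ≡ 18/14. 14⁻¹ ≡ 27 (mod 29), so λ ≡ 18·27 ≡ 22.
  x = λ² - 21 - 21 = 484 - 42 ≡ 7; y = λ·(21 - 7) - 7 ≡ 11. → (7, 11)
double: tangent at (7, 11): λ = (3·7² + 0)/(2·11) ≡ 2/22. 22⁻¹ ≡ 4 (mod 29), so λ ≡ 2·4 ≡ 8.
  x = λ² - 7 - 7 = 64 - 14 ≡ 21; y = λ·(7 - 21) - 11 ≡ 22. → (21, 22)
add G: (21, 22) + (21, 7): same x and y₁ ≡ -y₂, so the sum is O.

O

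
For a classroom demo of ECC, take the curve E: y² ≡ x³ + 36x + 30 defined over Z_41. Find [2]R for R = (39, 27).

(22, 20)

tangent at (39, 27): λ = (3·39² + 36)/(2·27) ≡ 7/13. 13⁻¹ ≡ 19 (mod 41), so λ ≡ 7·19 ≡ 10.
  x = λ² - 39 - 39 = 100 - 78 ≡ 22; y = λ·(39 - 22) - 27 ≡ 20. → (22, 20)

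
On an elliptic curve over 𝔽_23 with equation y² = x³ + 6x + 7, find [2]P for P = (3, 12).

(2, 21)

tangent at (3, 12): λ = (3·3² + 6)/(2·12) ≡ 10/1. 1⁻¹ ≡ 1 (mod 23), so λ ≡ 10·1 ≡ 10.
  x = λ² - 3 - 3 = 100 - 6 ≡ 2; y = λ·(3 - 2) - 12 ≡ 21. → (2, 21)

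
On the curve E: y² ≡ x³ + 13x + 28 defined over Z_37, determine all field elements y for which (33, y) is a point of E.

none

x³ + 13x + 28 = 36394 ≡ 23 (mod 37).
23 is a non-residue mod 37; no y exists.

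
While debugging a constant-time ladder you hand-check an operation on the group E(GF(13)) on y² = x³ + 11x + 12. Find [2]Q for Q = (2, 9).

(0, 8)

tangent at (2, 9): λ = (3·2² + 11)/(2·9) ≡ 10/5. 5⁻¹ ≡ 8 (mod 13) since 5·8 = 40 ≡ 1, so λ ≡ 10·8 ≡ 2.
  x = λ² - 2 - 2 = 4 - 4 ≡ 0; y = λ·(2 - 0) - 9 ≡ 8. → (0, 8)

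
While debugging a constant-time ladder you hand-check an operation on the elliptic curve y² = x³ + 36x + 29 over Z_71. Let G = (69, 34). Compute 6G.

Repeated addition: build up to 6G.
2G: tangent at (69, 34): λ = (3·69² + 36)/(2·34) ≡ 48/68. 68⁻¹ ≡ 47 (mod 71) since 68·47 = 3196 ≡ 1, so λ ≡ 48·47 ≡ 55.
  x = λ² - 69 - 69 = 3025 - 138 ≡ 47; y = λ·(69 - 47) - 34 ≡ 40. → (47, 40)
3G: (47, 40) + (69, 34). λ = (34 - 40)/(69 - 47) ≡ 65/22 mod 71. 22⁻¹ ≡ 42 (mod 71) since 22·42 = 924 ≡ 1, so λ ≡ 32.
  x = λ² - 47 - 69 = 1024 - 116 ≡ 56; y = λ·(47 - 56) - 40 ≡ 27. → (56, 27)
4G: (56, 27) + (69, 34). λ = (34 - 27)/(69 - 56) ≡ 7/13 mod 71. 13⁻¹ ≡ 11 (mod 71), so λ ≡ 6.
  x = λ² - 56 - 69 = 36 - 125 ≡ 53; y = λ·(56 - 53) - 27 ≡ 62. → (53, 62)
5G: (53, 62) + (69, 34). λ = (34 - 62)/(69 - 53) ≡ 43/16 mod 71. 16⁻¹ ≡ 40 (mod 71), so λ ≡ 16.
  x = λ² - 53 - 69 = 256 - 122 ≡ 63; y = λ·(53 - 63) - 62 ≡ 62. → (63, 62)
6G: (63, 62) + (69, 34). λ = (34 - 62)/(69 - 63) ≡ 43/6 mod 71. 6⁻¹ ≡ 12 (mod 71), so λ ≡ 19.
  x = λ² - 63 - 69 = 361 - 132 ≡ 16; y = λ·(63 - 16) - 62 ≡ 50. → (16, 50)

(16, 50)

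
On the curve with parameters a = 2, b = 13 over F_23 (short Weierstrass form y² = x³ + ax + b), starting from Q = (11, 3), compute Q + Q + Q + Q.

Double-and-add on 4 = (100)₂. Start with Q = (11, 3) for the leading 1-bit.
double: tangent at (11, 3): λ = (3·11² + 2)/(2·3) ≡ 20/6. 6⁻¹ ≡ 4 (mod 23), so λ ≡ 20·4 ≡ 11.
  x = λ² - 11 - 11 = 121 - 22 ≡ 7; y = λ·(11 - 7) - 3 ≡ 18. → (7, 18)
double: tangent at (7, 18): λ = (3·7² + 2)/(2·18) ≡ 11/13. 13⁻¹ ≡ 16 (mod 23), so λ ≡ 11·16 ≡ 15.
  x = λ² - 7 - 7 = 225 - 14 ≡ 4; y = λ·(7 - 4) - 18 ≡ 4. → (4, 4)

(4, 4)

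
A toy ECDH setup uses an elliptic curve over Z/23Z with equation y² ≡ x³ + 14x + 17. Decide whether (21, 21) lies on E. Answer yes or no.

yes

y² = 21² ≡ 4; x³ + 14x + 17 = 9572 ≡ 4 (mod 23). 4 = 4.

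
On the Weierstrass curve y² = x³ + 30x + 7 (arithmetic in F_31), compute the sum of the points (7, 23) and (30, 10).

(7, 23) + (30, 10). λ = (10 - 23)/(30 - 7) ≡ 18/23 mod 31. 23⁻¹ ≡ 27 (mod 31) since 23·27 = 621 ≡ 1, so λ ≡ 21.
  x = λ² - 7 - 30 = 441 - 37 ≡ 1; y = λ·(7 - 1) - 23 ≡ 10. → (1, 10)

(1, 10)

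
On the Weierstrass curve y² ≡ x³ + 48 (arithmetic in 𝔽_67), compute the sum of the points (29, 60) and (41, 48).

(65, 43)

(29, 60) + (41, 48). λ = (48 - 60)/(41 - 29) ≡ 55/12 mod 67. 12⁻¹ ≡ 28 (mod 67) since 12·28 = 336 ≡ 1, so λ ≡ 66.
  x = λ² - 29 - 41 = 4356 - 70 ≡ 65; y = λ·(29 - 65) - 60 ≡ 43. → (65, 43)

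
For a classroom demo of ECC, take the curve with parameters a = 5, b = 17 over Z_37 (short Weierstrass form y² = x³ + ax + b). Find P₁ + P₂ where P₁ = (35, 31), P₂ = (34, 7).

(35, 31) + (34, 7). λ = (7 - 31)/(34 - 35) ≡ 13/36 mod 37. 36⁻¹ ≡ 36 (mod 37), so λ ≡ 24.
  x = λ² - 35 - 34 = 576 - 69 ≡ 26; y = λ·(35 - 26) - 31 ≡ 0. → (26, 0)

(26, 0)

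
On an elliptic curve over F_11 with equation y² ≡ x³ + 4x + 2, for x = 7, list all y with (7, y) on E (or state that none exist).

none

x³ + 4x + 2 = 373 ≡ 10 (mod 11).
10 is a non-residue mod 11; no y exists.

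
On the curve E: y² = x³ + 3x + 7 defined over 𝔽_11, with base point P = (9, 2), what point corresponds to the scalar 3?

Repeated addition: build up to 3P.
2P: tangent at (9, 2): λ = (3·9² + 3)/(2·2) ≡ 4/4. 4⁻¹ ≡ 3 (mod 11), so λ ≡ 4·3 ≡ 1.
  x = λ² - 9 - 9 = 1 - 18 ≡ 5; y = λ·(9 - 5) - 2 ≡ 2. → (5, 2)
3P: (5, 2) + (9, 2). λ = (2 - 2)/(9 - 5) ≡ 0/4 mod 11. 4⁻¹ ≡ 3 (mod 11), so λ ≡ 0.
  x = λ² - 5 - 9 = 0 - 14 ≡ 8; y = λ·(5 - 8) - 2 ≡ 9. → (8, 9)

(8, 9)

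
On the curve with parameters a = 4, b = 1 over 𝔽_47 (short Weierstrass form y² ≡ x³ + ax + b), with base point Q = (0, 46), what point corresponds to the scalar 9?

Repeated addition: build up to 9Q.
2Q: tangent at (0, 46): λ = (3·0² + 4)/(2·46) ≡ 4/45. 45⁻¹ ≡ 23 (mod 47) since 45·23 = 1035 ≡ 1, so λ ≡ 4·23 ≡ 45.
  x = λ² - 0 - 0 = 2025 - 0 ≡ 4; y = λ·(0 - 4) - 46 ≡ 9. → (4, 9)
3Q: (4, 9) + (0, 46). λ = (46 - 9)/(0 - 4) ≡ 37/43 mod 47. 43⁻¹ ≡ 35 (mod 47), so λ ≡ 26.
  x = λ² - 4 - 0 = 676 - 4 ≡ 14; y = λ·(4 - 14) - 9 ≡ 13. → (14, 13)
4Q: (14, 13) + (0, 46). λ = (46 - 13)/(0 - 14) ≡ 33/33 mod 47. 33⁻¹ ≡ 10 (mod 47), so λ ≡ 1.
  x = λ² - 14 - 0 = 1 - 14 ≡ 34; y = λ·(14 - 34) - 13 ≡ 14. → (34, 14)
5Q: (34, 14) + (0, 46). λ = (46 - 14)/(0 - 34) ≡ 32/13 mod 47. 13⁻¹ ≡ 29 (mod 47), so λ ≡ 35.
  x = λ² - 34 - 0 = 1225 - 34 ≡ 16; y = λ·(34 - 16) - 14 ≡ 5. → (16, 5)
6Q: (16, 5) + (0, 46). λ = (46 - 5)/(0 - 16) ≡ 41/31 mod 47. 31⁻¹ ≡ 44 (mod 47) since 31·44 = 1364 ≡ 1, so λ ≡ 18.
  x = λ² - 16 - 0 = 324 - 16 ≡ 26; y = λ·(16 - 26) - 5 ≡ 3. → (26, 3)
7Q: (26, 3) + (0, 46). λ = (46 - 3)/(0 - 26) ≡ 43/21 mod 47. 21⁻¹ ≡ 9 (mod 47) since 21·9 = 189 ≡ 1, so λ ≡ 11.
  x = λ² - 26 - 0 = 121 - 26 ≡ 1; y = λ·(26 - 1) - 3 ≡ 37. → (1, 37)
8Q: (1, 37) + (0, 46). λ = (46 - 37)/(0 - 1) ≡ 9/46 mod 47. 46⁻¹ ≡ 46 (mod 47), so λ ≡ 38.
  x = λ² - 1 - 0 = 1444 - 1 ≡ 33; y = λ·(1 - 33) - 37 ≡ 16. → (33, 16)
9Q: (33, 16) + (0, 46). λ = (46 - 16)/(0 - 33) ≡ 30/14 mod 47. 14⁻¹ ≡ 37 (mod 47), so λ ≡ 29.
  x = λ² - 33 - 0 = 841 - 33 ≡ 9; y = λ·(33 - 9) - 16 ≡ 22. → (9, 22)

(9, 22)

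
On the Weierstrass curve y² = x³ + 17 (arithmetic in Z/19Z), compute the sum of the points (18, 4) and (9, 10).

(18, 4) + (9, 10). λ = (10 - 4)/(9 - 18) ≡ 6/10 mod 19. 10⁻¹ ≡ 2 (mod 19) since 10·2 = 20 ≡ 1, so λ ≡ 12.
  x = λ² - 18 - 9 = 144 - 27 ≡ 3; y = λ·(18 - 3) - 4 ≡ 5. → (3, 5)

(3, 5)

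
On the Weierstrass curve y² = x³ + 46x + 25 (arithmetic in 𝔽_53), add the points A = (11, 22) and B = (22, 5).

(11, 22) + (22, 5). λ = (5 - 22)/(22 - 11) ≡ 36/11 mod 53. 11⁻¹ ≡ 29 (mod 53) since 11·29 = 319 ≡ 1, so λ ≡ 37.
  x = λ² - 11 - 22 = 1369 - 33 ≡ 11; y = λ·(11 - 11) - 22 ≡ 31. → (11, 31)

(11, 31)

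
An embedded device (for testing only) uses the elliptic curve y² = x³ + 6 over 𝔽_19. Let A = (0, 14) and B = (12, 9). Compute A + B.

(0, 14) + (12, 9). λ = (9 - 14)/(12 - 0) ≡ 14/12 mod 19. 12⁻¹ ≡ 8 (mod 19), so λ ≡ 17.
  x = λ² - 0 - 12 = 289 - 12 ≡ 11; y = λ·(0 - 11) - 14 ≡ 8. → (11, 8)

(11, 8)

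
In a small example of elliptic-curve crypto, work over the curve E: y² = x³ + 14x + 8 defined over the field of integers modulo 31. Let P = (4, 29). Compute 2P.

(23, 2)

tangent at (4, 29): λ = (3·4² + 14)/(2·29) ≡ 0/27. 27⁻¹ ≡ 23 (mod 31) since 27·23 = 621 ≡ 1, so λ ≡ 0·23 ≡ 0.
  x = λ² - 4 - 4 = 0 - 8 ≡ 23; y = λ·(4 - 23) - 29 ≡ 2. → (23, 2)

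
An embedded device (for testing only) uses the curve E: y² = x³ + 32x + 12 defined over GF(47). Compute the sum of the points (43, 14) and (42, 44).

(43, 14) + (42, 44). λ = (44 - 14)/(42 - 43) ≡ 30/46 mod 47. 46⁻¹ ≡ 46 (mod 47) since 46·46 = 2116 ≡ 1, so λ ≡ 17.
  x = λ² - 43 - 42 = 289 - 85 ≡ 16; y = λ·(43 - 16) - 14 ≡ 22. → (16, 22)

(16, 22)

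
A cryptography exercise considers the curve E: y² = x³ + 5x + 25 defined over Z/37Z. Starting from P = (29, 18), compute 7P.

(29, 19)

Double-and-add on 7 = (111)₂. Start with P = (29, 18) for the leading 1-bit.
double: tangent at (29, 18): λ = (3·29² + 5)/(2·18) ≡ 12/36. 36⁻¹ ≡ 36 (mod 37), so λ ≡ 12·36 ≡ 25.
  x = λ² - 29 - 29 = 625 - 58 ≡ 12; y = λ·(29 - 12) - 18 ≡ 0. → (12, 0)
add P: (12, 0) + (29, 18). λ = (18 - 0)/(29 - 12) ≡ 18/17 mod 37. 17⁻¹ ≡ 24 (mod 37), so λ ≡ 25.
  x = λ² - 12 - 29 = 625 - 41 ≡ 29; y = λ·(12 - 29) - 0 ≡ 19. → (29, 19)
double: tangent at (29, 19): λ = (3·29² + 5)/(2·19) ≡ 12/1. 1⁻¹ ≡ 1 (mod 37), so λ ≡ 12·1 ≡ 12.
  x = λ² - 29 - 29 = 144 - 58 ≡ 12; y = λ·(29 - 12) - 19 ≡ 0. → (12, 0)
add P: (12, 0) + (29, 18). λ = (18 - 0)/(29 - 12) ≡ 18/17 mod 37. 17⁻¹ ≡ 24 (mod 37) since 17·24 = 408 ≡ 1, so λ ≡ 25.
  x = λ² - 12 - 29 = 625 - 41 ≡ 29; y = λ·(12 - 29) - 0 ≡ 19. → (29, 19)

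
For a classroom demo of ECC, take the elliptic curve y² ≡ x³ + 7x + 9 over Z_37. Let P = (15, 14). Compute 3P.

(16, 31)

Repeated addition: build up to 3P.
2P: tangent at (15, 14): λ = (3·15² + 7)/(2·14) ≡ 16/28. 28⁻¹ ≡ 4 (mod 37), so λ ≡ 16·4 ≡ 27.
  x = λ² - 15 - 15 = 729 - 30 ≡ 33; y = λ·(15 - 33) - 14 ≡ 18. → (33, 18)
3P: (33, 18) + (15, 14). λ = (14 - 18)/(15 - 33) ≡ 33/19 mod 37. 19⁻¹ ≡ 2 (mod 37), so λ ≡ 29.
  x = λ² - 33 - 15 = 841 - 48 ≡ 16; y = λ·(33 - 16) - 18 ≡ 31. → (16, 31)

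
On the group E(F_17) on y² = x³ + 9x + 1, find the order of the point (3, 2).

7

2P: tangent at (3, 2): λ = (3·3² + 9)/(2·2) ≡ 2/4. 4⁻¹ ≡ 13 (mod 17), so λ ≡ 2·13 ≡ 9.
  x = λ² - 3 - 3 = 81 - 6 ≡ 7; y = λ·(3 - 7) - 2 ≡ 13. → (7, 13)
3P: (7, 13) + (3, 2). λ = (2 - 13)/(3 - 7) ≡ 6/13 mod 17. 13⁻¹ ≡ 4 (mod 17), so λ ≡ 7.
  x = λ² - 7 - 3 = 49 - 10 ≡ 5; y = λ·(7 - 5) - 13 ≡ 1. → (5, 1)
4P: (5, 1) + (3, 2). λ = (2 - 1)/(3 - 5) ≡ 1/15 mod 17. 15⁻¹ ≡ 8 (mod 17) since 15·8 = 120 ≡ 1, so λ ≡ 8.
  x = λ² - 5 - 3 = 64 - 8 ≡ 5; y = λ·(5 - 5) - 1 ≡ 16. → (5, 16)
5P: (5, 16) + (3, 2). λ = (2 - 16)/(3 - 5) ≡ 3/15 mod 17. 15⁻¹ ≡ 8 (mod 17) since 15·8 = 120 ≡ 1, so λ ≡ 7.
  x = λ² - 5 - 3 = 49 - 8 ≡ 7; y = λ·(5 - 7) - 16 ≡ 4. → (7, 4)
6P: (7, 4) + (3, 2). λ = (2 - 4)/(3 - 7) ≡ 15/13 mod 17. 13⁻¹ ≡ 4 (mod 17), so λ ≡ 9.
  x = λ² - 7 - 3 = 81 - 10 ≡ 3; y = λ·(7 - 3) - 4 ≡ 15. → (3, 15)
7P: (3, 15) + (3, 2): same x and y₁ ≡ -y₂, so the sum is O.
7P = O, so the order is 7.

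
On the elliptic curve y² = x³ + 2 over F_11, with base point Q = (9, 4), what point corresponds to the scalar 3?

Repeated addition: build up to 3Q.
2Q: tangent at (9, 4): λ = (3·9² + 0)/(2·4) ≡ 1/8. 8⁻¹ ≡ 7 (mod 11), so λ ≡ 1·7 ≡ 7.
  x = λ² - 9 - 9 = 49 - 18 ≡ 9; y = λ·(9 - 9) - 4 ≡ 7. → (9, 7)
3Q: (9, 7) + (9, 4): same x and y₁ ≡ -y₂, so the sum is O.

O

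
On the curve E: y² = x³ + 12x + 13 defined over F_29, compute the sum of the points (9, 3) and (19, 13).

(2, 4)

(9, 3) + (19, 13). λ = (13 - 3)/(19 - 9) ≡ 10/10 mod 29. 10⁻¹ ≡ 3 (mod 29) since 10·3 = 30 ≡ 1, so λ ≡ 1.
  x = λ² - 9 - 19 = 1 - 28 ≡ 2; y = λ·(9 - 2) - 3 ≡ 4. → (2, 4)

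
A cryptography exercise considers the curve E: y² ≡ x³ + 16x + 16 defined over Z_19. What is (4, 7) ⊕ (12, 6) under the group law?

(4, 7) + (12, 6). λ = (6 - 7)/(12 - 4) ≡ 18/8 mod 19. 8⁻¹ ≡ 12 (mod 19), so λ ≡ 7.
  x = λ² - 4 - 12 = 49 - 16 ≡ 14; y = λ·(4 - 14) - 7 ≡ 18. → (14, 18)

(14, 18)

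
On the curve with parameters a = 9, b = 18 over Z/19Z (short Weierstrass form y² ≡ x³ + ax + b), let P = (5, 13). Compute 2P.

tangent at (5, 13): λ = (3·5² + 9)/(2·13) ≡ 8/7. 7⁻¹ ≡ 11 (mod 19), so λ ≡ 8·11 ≡ 12.
  x = λ² - 5 - 5 = 144 - 10 ≡ 1; y = λ·(5 - 1) - 13 ≡ 16. → (1, 16)

(1, 16)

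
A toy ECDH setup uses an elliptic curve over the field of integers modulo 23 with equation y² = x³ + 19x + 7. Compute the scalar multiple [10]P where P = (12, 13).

(8, 2)

Repeated addition: build up to 10P.
2P: tangent at (12, 13): λ = (3·12² + 19)/(2·13) ≡ 14/3. 3⁻¹ ≡ 8 (mod 23), so λ ≡ 14·8 ≡ 20.
  x = λ² - 12 - 12 = 400 - 24 ≡ 8; y = λ·(12 - 8) - 13 ≡ 21. → (8, 21)
3P: (8, 21) + (12, 13). λ = (13 - 21)/(12 - 8) ≡ 15/4 mod 23. 4⁻¹ ≡ 6 (mod 23) since 4·6 = 24 ≡ 1, so λ ≡ 21.
  x = λ² - 8 - 12 = 441 - 20 ≡ 7; y = λ·(8 - 7) - 21 ≡ 0. → (7, 0)
4P: (7, 0) + (12, 13). λ = (13 - 0)/(12 - 7) ≡ 13/5 mod 23. 5⁻¹ ≡ 14 (mod 23), so λ ≡ 21.
  x = λ² - 7 - 12 = 441 - 19 ≡ 8; y = λ·(7 - 8) - 0 ≡ 2. → (8, 2)
5P: (8, 2) + (12, 13). λ = (13 - 2)/(12 - 8) ≡ 11/4 mod 23. 4⁻¹ ≡ 6 (mod 23) since 4·6 = 24 ≡ 1, so λ ≡ 20.
  x = λ² - 8 - 12 = 400 - 20 ≡ 12; y = λ·(8 - 12) - 2 ≡ 10. → (12, 10)
6P: (12, 10) + (12, 13): same x and y₁ ≡ -y₂, so the sum is O.
7P: O + (12, 13) = (12, 13) (identity).
8P: tangent at (12, 13): λ = (3·12² + 19)/(2·13) ≡ 14/3. 3⁻¹ ≡ 8 (mod 23), so λ ≡ 14·8 ≡ 20.
  x = λ² - 12 - 12 = 400 - 24 ≡ 8; y = λ·(12 - 8) - 13 ≡ 21. → (8, 21)
9P: (8, 21) + (12, 13). λ = (13 - 21)/(12 - 8) ≡ 15/4 mod 23. 4⁻¹ ≡ 6 (mod 23) since 4·6 = 24 ≡ 1, so λ ≡ 21.
  x = λ² - 8 - 12 = 441 - 20 ≡ 7; y = λ·(8 - 7) - 21 ≡ 0. → (7, 0)
10P: (7, 0) + (12, 13). λ = (13 - 0)/(12 - 7) ≡ 13/5 mod 23. 5⁻¹ ≡ 14 (mod 23), so λ ≡ 21.
  x = λ² - 7 - 12 = 441 - 19 ≡ 8; y = λ·(7 - 8) - 0 ≡ 2. → (8, 2)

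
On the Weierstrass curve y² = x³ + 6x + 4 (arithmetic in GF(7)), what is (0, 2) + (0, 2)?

tangent at (0, 2): λ = (3·0² + 6)/(2·2) ≡ 6/4. 4⁻¹ ≡ 2 (mod 7), so λ ≡ 6·2 ≡ 5.
  x = λ² - 0 - 0 = 25 - 0 ≡ 4; y = λ·(0 - 4) - 2 ≡ 6. → (4, 6)

(4, 6)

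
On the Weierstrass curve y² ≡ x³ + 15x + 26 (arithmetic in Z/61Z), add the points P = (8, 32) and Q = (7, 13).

(8, 32) + (7, 13). λ = (13 - 32)/(7 - 8) ≡ 42/60 mod 61. 60⁻¹ ≡ 60 (mod 61) since 60·60 = 3600 ≡ 1, so λ ≡ 19.
  x = λ² - 8 - 7 = 361 - 15 ≡ 41; y = λ·(8 - 41) - 32 ≡ 12. → (41, 12)

(41, 12)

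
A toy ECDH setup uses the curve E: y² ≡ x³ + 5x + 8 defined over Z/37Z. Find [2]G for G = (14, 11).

tangent at (14, 11): λ = (3·14² + 5)/(2·11) ≡ 1/22. 22⁻¹ ≡ 32 (mod 37), so λ ≡ 1·32 ≡ 32.
  x = λ² - 14 - 14 = 1024 - 28 ≡ 34; y = λ·(14 - 34) - 11 ≡ 15. → (34, 15)

(34, 15)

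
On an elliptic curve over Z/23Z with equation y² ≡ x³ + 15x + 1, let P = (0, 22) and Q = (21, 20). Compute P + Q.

(3, 21)

(0, 22) + (21, 20). λ = (20 - 22)/(21 - 0) ≡ 21/21 mod 23. 21⁻¹ ≡ 11 (mod 23) since 21·11 = 231 ≡ 1, so λ ≡ 1.
  x = λ² - 0 - 21 = 1 - 21 ≡ 3; y = λ·(0 - 3) - 22 ≡ 21. → (3, 21)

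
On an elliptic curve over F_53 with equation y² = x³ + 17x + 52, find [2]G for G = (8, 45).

tangent at (8, 45): λ = (3·8² + 17)/(2·45) ≡ 50/37. 37⁻¹ ≡ 43 (mod 53), so λ ≡ 50·43 ≡ 30.
  x = λ² - 8 - 8 = 900 - 16 ≡ 36; y = λ·(8 - 36) - 45 ≡ 16. → (36, 16)

(36, 16)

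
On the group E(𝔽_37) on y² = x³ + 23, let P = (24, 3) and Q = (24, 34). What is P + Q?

The two points share x = 24 and their y-coordinates satisfy 3 + 34 ≡ 0 (mod 37), so they are inverses. Their sum is 𝒪.

O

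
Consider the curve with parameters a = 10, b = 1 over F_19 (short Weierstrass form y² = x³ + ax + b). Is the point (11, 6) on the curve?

yes

y² = 6² ≡ 17; x³ + 10x + 1 = 1442 ≡ 17 (mod 19). 17 = 17.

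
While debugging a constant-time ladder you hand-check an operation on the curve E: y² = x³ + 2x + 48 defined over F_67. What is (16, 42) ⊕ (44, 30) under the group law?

(40, 64)

(16, 42) + (44, 30). λ = (30 - 42)/(44 - 16) ≡ 55/28 mod 67. 28⁻¹ ≡ 12 (mod 67), so λ ≡ 57.
  x = λ² - 16 - 44 = 3249 - 60 ≡ 40; y = λ·(16 - 40) - 42 ≡ 64. → (40, 64)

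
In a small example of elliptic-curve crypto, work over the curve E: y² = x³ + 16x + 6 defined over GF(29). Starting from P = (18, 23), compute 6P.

Double-and-add on 6 = (110)₂. Start with P = (18, 23) for the leading 1-bit.
double: tangent at (18, 23): λ = (3·18² + 16)/(2·23) ≡ 2/17. 17⁻¹ ≡ 12 (mod 29), so λ ≡ 2·12 ≡ 24.
  x = λ² - 18 - 18 = 576 - 36 ≡ 18; y = λ·(18 - 18) - 23 ≡ 6. → (18, 6)
add P: (18, 6) + (18, 23): same x and y₁ ≡ -y₂, so the sum is 𝒪.
double: 𝒪 + 𝒪 = 𝒪 (identity).

O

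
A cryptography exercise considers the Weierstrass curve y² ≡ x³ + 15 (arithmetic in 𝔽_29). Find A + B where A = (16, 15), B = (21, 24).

(8, 11)

(16, 15) + (21, 24). λ = (24 - 15)/(21 - 16) ≡ 9/5 mod 29. 5⁻¹ ≡ 6 (mod 29) since 5·6 = 30 ≡ 1, so λ ≡ 25.
  x = λ² - 16 - 21 = 625 - 37 ≡ 8; y = λ·(16 - 8) - 15 ≡ 11. → (8, 11)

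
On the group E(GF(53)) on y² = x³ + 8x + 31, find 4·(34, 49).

Write Q = (34, 49).
Double-and-add on 4 = (100)₂. Start with Q = (34, 49) for the leading 1-bit.
double: tangent at (34, 49): λ = (3·34² + 8)/(2·49) ≡ 31/45. 45⁻¹ ≡ 33 (mod 53), so λ ≡ 31·33 ≡ 16.
  x = λ² - 34 - 34 = 256 - 68 ≡ 29; y = λ·(34 - 29) - 49 ≡ 31. → (29, 31)
double: tangent at (29, 31): λ = (3·29² + 8)/(2·31) ≡ 40/9. 9⁻¹ ≡ 6 (mod 53) since 9·6 = 54 ≡ 1, so λ ≡ 40·6 ≡ 28.
  x = λ² - 29 - 29 = 784 - 58 ≡ 37; y = λ·(29 - 37) - 31 ≡ 10. → (37, 10)

(37, 10)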